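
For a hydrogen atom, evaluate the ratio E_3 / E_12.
16.00000

Using E_n = -13.6057 Z² / n² eV with Z = 1:

E_3 = -13.6057 / 3² = -13.6057 / 9 = -1.51174444444 eV
E_12 = -13.6057 / 12² = -13.6057 / 144 = -0.09448402778 eV

The ratio is:
E_3/E_12 = (-1.51174444444) / (-0.09448402778)
E_3/E_12 = (-13.6057/9) / (-13.6057/144)
E_3/E_12 = 144/9
E_3/E_12 = 16.00000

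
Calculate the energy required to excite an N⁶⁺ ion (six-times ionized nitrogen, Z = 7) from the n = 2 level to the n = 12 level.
162.040 eV

The energy levels of a hydrogen-like atom are E_n = -13.6057 Z² eV / n².

Energy at n = 2: E_2 = -13.6057 × 7² / 2² = -166.669825 eV
Energy at n = 12: E_12 = -13.6057 × 7² / 12² = -4.629717 eV

The excitation energy is the difference:
ΔE = E_12 - E_2
ΔE = -4.629717 - (-166.669825)
ΔE = 162.040 eV

Since this is positive, energy must be absorbed (photon absorption).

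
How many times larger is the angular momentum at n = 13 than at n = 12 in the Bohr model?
1.0833

In the Bohr model, L_n = nℏ, so the ratio is purely the ratio of quantum numbers:

L_13/L_12 = 13ℏ / 12ℏ = 13/12 = 1.0833

The angular momentum scales linearly with n.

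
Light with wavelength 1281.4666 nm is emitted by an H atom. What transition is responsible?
n = 5 → n = 3

First, find the photon energy from the wavelength (hc = 1239.84 eV·nm):
E = hc/λ = 1239.84 eV·nm / 1281.4666 nm = 0.96751644 eV

The energy levels of hydrogen satisfy E_n = -13.6057 / n² eV, so an emission n_i → n_f releases
ΔE = 13.6057 × (1/n_f² − 1/n_i²) eV.

Setting ΔE equal to the photon energy:
1/n_f² − 1/n_i² = 0.96751644 / 13.6057 = 0.071111111

Since 1/n_i² must be positive, we need 1/n_f² > 0.071111111, i.e. n_f ≤ 3. For each allowed n_f, solve n_i = (1/n_f² − 0.071111111)^(−1/2) and check whether it is a whole number:
  n_f = 1: 1/n_i² = 1.000000000 − 0.071111111 = 0.928888889 → n_i = 1.038  (not an integer) ✗
  n_f = 2: 1/n_i² = 0.250000000 − 0.071111111 = 0.178888889 → n_i = 2.364  (not an integer) ✗
  n_f = 3: 1/n_i² = 0.111111111 − 0.071111111 = 0.040000000 → n_i = 5.000  → integer, n_i = 5 ✓

Only n_f = 3 gives an integer upper level, n_i = 5.

The transition is from n = 5 to n = 3 (emission).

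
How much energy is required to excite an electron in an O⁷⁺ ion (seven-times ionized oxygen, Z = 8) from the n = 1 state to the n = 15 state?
866.89 eV

The energy levels of a hydrogen-like atom are E_n = -13.6057 Z² eV / n².

Energy at n = 1: E_1 = -13.6057 × 8² / 1² = -870.76480 eV
Energy at n = 15: E_15 = -13.6057 × 8² / 15² = -3.87007 eV

The excitation energy is the difference:
ΔE = E_15 - E_1
ΔE = -3.87007 - (-870.76480)
ΔE = 866.89 eV

Since this is positive, energy must be absorbed (photon absorption).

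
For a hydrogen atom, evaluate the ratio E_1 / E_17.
289.000000

Using E_n = -13.6057 Z² / n² eV with Z = 1:

E_1 = -13.6057 / 1² = -13.6057 / 1 = -13.605700000000 eV
E_17 = -13.6057 / 17² = -13.6057 / 289 = -0.047078546713 eV

The ratio is:
E_1/E_17 = (-13.605700000000) / (-0.047078546713)
E_1/E_17 = (-13.6057/1) / (-13.6057/289)
E_1/E_17 = 289/1
E_1/E_17 = 289.000000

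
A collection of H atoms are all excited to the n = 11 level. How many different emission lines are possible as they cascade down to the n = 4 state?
28

The electron can occupy levels n = 4, 5, ..., 11 during de-excitation — that is m = 11 - 4 + 1 = 8 distinct levels.

The number of distinct spectral lines equals the number of ways to choose 2 of these m levels (each pair gives one possible emission transition):

Number of lines = m(m-1)/2 = 8×7/2 = 28

These correspond to all possible transitions between the 8 levels:
11 → 10, 11 → 9, 11 → 8, 11 → 7, 11 → 6, 11 → 5, 11 → 4, 10 → 9...

Each transition produces a photon with a unique energy (and thus wavelength). This count does not depend on Z.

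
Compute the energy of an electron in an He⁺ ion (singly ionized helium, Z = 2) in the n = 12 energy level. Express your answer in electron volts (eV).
-0.37794 eV

The energy levels of a hydrogen-like atom are given by:
E_n = -13.6057 Z² / n² eV  (with Z = 2 for He⁺)

For n = 12:
E_12 = -13.6057 × 2² / 12²
E_12 = -13.6057 × 4 / 144
E_12 = -0.37794 eV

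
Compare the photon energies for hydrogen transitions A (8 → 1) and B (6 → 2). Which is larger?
8 → 1

Calculate the energy for each transition:

Transition 8 → 1:
ΔE₁ = |E_1 - E_8| = |-13.6057/1² - (-13.6057/8²)|
ΔE₁ = |-13.6057000000 - (-0.2125890625)| = 13.3931109 eV

Transition 6 → 2:
ΔE₂ = |E_2 - E_6| = |-13.6057/2² - (-13.6057/6²)|
ΔE₂ = |-3.4014250000 - (-0.3779361111)| = 3.0234889 eV

Since 13.3931109 eV > 3.0234889 eV, the transition 8 → 1 emits the more energetic photon.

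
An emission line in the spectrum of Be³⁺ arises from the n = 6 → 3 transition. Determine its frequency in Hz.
4.3865e+15 Hz

First, find the transition energy:
E_6 = -13.6057 × 4² / 6² = -6.04697778 eV
E_3 = -13.6057 × 4² / 3² = -24.18791111 eV
|ΔE| = |E_3 - E_6| = 18.14093333 eV

Convert to Joules: E = 18.14093333 eV × (1.602177 × 10⁻¹⁹ J/eV) = 2.906499e-18 J

Using E = hf:
f = E/h = 2.906499e-18 J / (6.62607 × 10⁻³⁴ J·s)
f = 4.3865e+15 Hz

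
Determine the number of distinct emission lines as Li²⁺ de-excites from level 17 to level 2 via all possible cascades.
120

The electron can occupy levels n = 2, 3, ..., 17 during de-excitation — that is m = 17 - 2 + 1 = 16 distinct levels.

The number of distinct spectral lines equals the number of ways to choose 2 of these m levels (each pair gives one possible emission transition):

Number of lines = m(m-1)/2 = 16×15/2 = 120

These correspond to all possible transitions between the 16 levels:
17 → 16, 17 → 15, 17 → 14, 17 → 13, 17 → 12, 17 → 11, 17 → 10, 17 → 9...

Each transition produces a photon with a unique energy (and thus wavelength). This count does not depend on Z.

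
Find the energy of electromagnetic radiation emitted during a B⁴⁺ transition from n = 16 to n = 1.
338.81382 eV

The energy levels are E_n = -13.6057 Z² eV / n².

Energy at n = 16: E_16 = -13.6057 × 5² / 16² = -1.32868164 eV
Energy at n = 1: E_1 = -13.6057 × 5² / 1² = -340.14250000 eV

For emission (electron falling to lower state), the photon energy is:
E_photon = E_16 - E_1 = |-1.32868164 - (-340.14250000)|
E_photon = 338.81382 eV

This energy is carried away by the emitted photon.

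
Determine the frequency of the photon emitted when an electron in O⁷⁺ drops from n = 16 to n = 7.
3.4745e+15 Hz

First, find the transition energy:
E_16 = -13.6057 × 8² / 16² = -3.4014250 eV
E_7 = -13.6057 × 8² / 7² = -17.7707102 eV
|ΔE| = |E_7 - E_16| = 14.3692852 eV

Convert to Joules: E = 14.3692852 eV × (1.602177 × 10⁻¹⁹ J/eV) = 2.302214e-18 J

Using E = hf:
f = E/h = 2.302214e-18 J / (6.62607 × 10⁻³⁴ J·s)
f = 3.4745e+15 Hz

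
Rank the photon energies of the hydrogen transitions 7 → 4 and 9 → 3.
9 → 3

Calculate the energy for each transition:

Transition 7 → 4:
ΔE₁ = |E_4 - E_7| = |-13.6057/4² - (-13.6057/7²)|
ΔE₁ = |-0.85035625 - (-0.27766735)| = 0.57269 eV

Transition 9 → 3:
ΔE₂ = |E_3 - E_9| = |-13.6057/3² - (-13.6057/9²)|
ΔE₂ = |-1.51174444 - (-0.16797160)| = 1.34377 eV

Since 1.34377 eV > 0.57269 eV, the transition 9 → 3 emits the more energetic photon.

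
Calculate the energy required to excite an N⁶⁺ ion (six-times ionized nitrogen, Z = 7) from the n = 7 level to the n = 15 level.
10.64 eV

The energy levels of a hydrogen-like atom are E_n = -13.6057 Z² eV / n².

Energy at n = 7: E_7 = -13.6057 × 7² / 7² = -13.60570 eV
Energy at n = 15: E_15 = -13.6057 × 7² / 15² = -2.96302 eV

The excitation energy is the difference:
ΔE = E_15 - E_7
ΔE = -2.96302 - (-13.60570)
ΔE = 10.64 eV

Since this is positive, energy must be absorbed (photon absorption).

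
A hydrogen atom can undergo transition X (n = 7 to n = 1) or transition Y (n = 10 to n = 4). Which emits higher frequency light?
7 → 1

Calculate the energy for each transition:

Transition 7 → 1:
ΔE₁ = |E_1 - E_7| = |-13.6057/1² - (-13.6057/7²)|
ΔE₁ = |-13.605700000000 - (-0.277667346939)| = 13.328032653 eV

Transition 10 → 4:
ΔE₂ = |E_4 - E_10| = |-13.6057/4² - (-13.6057/10²)|
ΔE₂ = |-0.850356250000 - (-0.136057000000)| = 0.714299250 eV

Since 13.328032653 eV > 0.714299250 eV, the transition 7 → 1 emits the more energetic photon.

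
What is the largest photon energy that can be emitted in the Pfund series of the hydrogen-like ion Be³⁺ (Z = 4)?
8.70765 eV

The series limit corresponds to the transition from n = ∞ to n = 5.
This is the highest energy (shortest wavelength) transition in the Pfund series.

E_∞ = 0 eV
E_5 = -13.6057 × 4² / 5² = -8.70765 eV

Energy at series limit:
ΔE = E_∞ - E_5 = 0 - (-8.70765) = 8.70765 eV

This energy equals the ionization energy from the n = 5 state of Be³⁺.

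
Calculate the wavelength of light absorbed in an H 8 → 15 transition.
8150.44590 nm

First, find the transition energy using E_n = -13.6057 / n² eV:
E_8 = -13.6057 / 8² = -0.21258906250 eV
E_15 = -13.6057 / 15² = -0.06046977778 eV

Photon energy: |ΔE| = |E_15 - E_8| = 0.15211928472 eV

Convert to wavelength using E = hc/λ with hc = 1239.84 eV·nm:
λ = hc/E = 1239.84 eV·nm / 0.15211928472 eV
λ = 8150.44590 nm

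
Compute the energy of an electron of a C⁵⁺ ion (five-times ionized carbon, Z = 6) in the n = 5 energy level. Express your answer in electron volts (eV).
-19.59 eV

The energy levels of a hydrogen-like atom are given by:
E_n = -13.6057 Z² / n² eV  (with Z = 6 for C⁵⁺)

For n = 5:
E_5 = -13.6057 × 6² / 5²
E_5 = -13.6057 × 36 / 25
E_5 = -19.59 eV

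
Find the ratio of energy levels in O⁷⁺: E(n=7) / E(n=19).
7.367347

Using E_n = -13.6057 Z² / n² eV with Z = 8:

E_7 = -13.6057 × 8² / 7² = -870.7648 / 49 = -17.770710204082 eV
E_19 = -13.6057 × 8² / 19² = -870.7648 / 361 = -2.412090858726 eV

The ratio is:
E_7/E_19 = (-17.770710204082) / (-2.412090858726)
E_7/E_19 = (-870.7648/49) / (-870.7648/361)
E_7/E_19 = 361/49
E_7/E_19 = 7.367347
(Note: the Z² factors cancel in the ratio.)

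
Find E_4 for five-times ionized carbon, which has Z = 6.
-30.612825 eV

For hydrogen-like ions, the energy levels scale with Z²:
E_n = -13.6057 Z² / n² eV

For C⁵⁺ (Z = 6) at n = 4:
E_4 = -13.6057 × 6² / 4²
E_4 = -13.6057 × 36 / 16
E_4 = -489.8052 / 16
E_4 = -30.612825 eV

The energy is 36 times more negative than hydrogen at the same n due to the stronger nuclear charge.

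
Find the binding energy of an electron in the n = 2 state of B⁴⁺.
85.036 eV

The ionization energy is the energy needed to remove the electron completely (n → ∞).

For a hydrogen-like ion with Z = 5, E_n = -13.6057 Z² / n² eV.

At n = 2: E_2 = -13.6057 × 5² / 2² = -85.035625 eV
At n = ∞: E_∞ = 0 eV

Ionization energy = E_∞ - E_2 = 0 - (-85.035625) = 85.035625 eV
Ionization energy ≈ 85.036 eV

This is also called the binding energy of the electron in state n = 2.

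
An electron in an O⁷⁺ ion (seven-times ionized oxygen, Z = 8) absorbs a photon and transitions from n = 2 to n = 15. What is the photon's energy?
213.82113 eV

The energy levels of a hydrogen-like atom are E_n = -13.6057 Z² eV / n².

Energy at n = 2: E_2 = -13.6057 × 8² / 2² = -217.69120000 eV
Energy at n = 15: E_15 = -13.6057 × 8² / 15² = -3.87006578 eV

The excitation energy is the difference:
ΔE = E_15 - E_2
ΔE = -3.87006578 - (-217.69120000)
ΔE = 213.82113 eV

Since this is positive, energy must be absorbed (photon absorption).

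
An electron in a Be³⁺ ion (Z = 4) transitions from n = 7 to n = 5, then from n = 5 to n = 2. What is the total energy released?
49.980 eV

The energy levels of Be³⁺ are E_n = -13.6057 × 4² / n² eV.

First transition (7 → 5):
ΔE₁ = |E_5 - E_7|
ΔE₁ = |-8.707648000 - (-4.442677551)| = 4.264970 eV

Second transition (5 → 2):
ΔE₂ = |E_2 - E_5|
ΔE₂ = |-54.422800000 - (-8.707648000)| = 45.715152 eV

Total energy released:
E_total = ΔE₁ + ΔE₂ = 4.264970 + 45.715152 = 49.980 eV

Note: This equals the direct transition 7 → 2: 49.980 eV ✓
Energy is conserved regardless of the path taken.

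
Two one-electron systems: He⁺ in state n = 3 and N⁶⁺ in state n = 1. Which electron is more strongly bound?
N⁶⁺ at n = 1 (E = -666.68 eV)

Using E_n = -13.6057 Z² / n² eV:

He⁺ (Z = 2) at n = 3:
E = -13.6057 × 2² / 3² = -13.6057 × 4 / 9 = -6.04698 eV

N⁶⁺ (Z = 7) at n = 1:
E = -13.6057 × 7² / 1² = -13.6057 × 49 / 1 = -666.67930 eV

Since -666.67930 eV < -6.04698 eV,
N⁶⁺ at n = 1 is more tightly bound (requires more energy to ionize).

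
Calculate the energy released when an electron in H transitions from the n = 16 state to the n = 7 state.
0.22452 eV

The energy levels are E_n = -13.6057 eV / n².

Energy at n = 16: E_16 = -13.6057 / 16² = -0.05314727 eV
Energy at n = 7: E_7 = -13.6057 / 7² = -0.27766735 eV

For emission (electron falling to lower state), the photon energy is:
E_photon = E_16 - E_7 = |-0.05314727 - (-0.27766735)|
E_photon = 0.22452 eV

This energy is carried away by the emitted photon.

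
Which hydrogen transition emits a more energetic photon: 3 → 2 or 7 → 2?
7 → 2

Calculate the energy for each transition:

Transition 3 → 2:
ΔE₁ = |E_2 - E_3| = |-13.6057/2² - (-13.6057/3²)|
ΔE₁ = |-3.40142500000 - (-1.51174444444)| = 1.88968056 eV

Transition 7 → 2:
ΔE₂ = |E_2 - E_7| = |-13.6057/2² - (-13.6057/7²)|
ΔE₂ = |-3.40142500000 - (-0.27766734694)| = 3.12375765 eV

Since 3.12375765 eV > 1.88968056 eV, the transition 7 → 2 emits the more energetic photon.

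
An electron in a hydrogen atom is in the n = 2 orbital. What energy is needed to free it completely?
3.401425 eV

The ionization energy is the energy needed to remove the electron completely (n → ∞).

For hydrogen, E_n = -13.6057 eV / n².

At n = 2: E_2 = -13.6057 / 2² = -3.401425000 eV
At n = ∞: E_∞ = 0 eV

Ionization energy = E_∞ - E_2 = 0 - (-3.401425000) = 3.401425000 eV
Ionization energy ≈ 3.401425 eV

This is also called the binding energy of the electron in state n = 2.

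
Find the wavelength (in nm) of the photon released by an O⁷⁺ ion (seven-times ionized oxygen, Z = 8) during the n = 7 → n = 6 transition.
193.20573 nm

First, find the transition energy using E_n = -13.6057 Z² / n² eV:
E_7 = -13.6057 × 8² / 7² = -17.770710204 eV
E_6 = -13.6057 × 8² / 6² = -24.187911111 eV

Photon energy: |ΔE| = |E_6 - E_7| = 6.417200907 eV

Convert to wavelength using E = hc/λ with hc = 1239.84 eV·nm:
λ = hc/E = 1239.84 eV·nm / 6.417200907 eV
λ = 193.20573 nm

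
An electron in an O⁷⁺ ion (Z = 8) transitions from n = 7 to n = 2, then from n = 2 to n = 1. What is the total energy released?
852.994 eV

The energy levels of O⁷⁺ are E_n = -13.6057 × 8² / n² eV.

First transition (7 → 2):
ΔE₁ = |E_2 - E_7|
ΔE₁ = |-217.691200000 - (-17.770710204)| = 199.920490 eV

Second transition (2 → 1):
ΔE₂ = |E_1 - E_2|
ΔE₂ = |-870.764800000 - (-217.691200000)| = 653.073600 eV

Total energy released:
E_total = ΔE₁ + ΔE₂ = 199.920490 + 653.073600 = 852.994 eV

Note: This equals the direct transition 7 → 1: 852.994 eV ✓
Energy is conserved regardless of the path taken.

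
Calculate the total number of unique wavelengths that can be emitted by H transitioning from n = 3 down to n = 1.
3

The electron can occupy levels n = 1, 2, ..., 3 during de-excitation — that is m = 3 - 1 + 1 = 3 distinct levels.

The number of distinct spectral lines equals the number of ways to choose 2 of these m levels (each pair gives one possible emission transition):

Number of lines = m(m-1)/2 = 3×2/2 = 3

These correspond to all possible transitions between the 3 levels:
3 → 2, 3 → 1, 2 → 1

Each transition produces a photon with a unique energy (and thus wavelength). This count does not depend on Z.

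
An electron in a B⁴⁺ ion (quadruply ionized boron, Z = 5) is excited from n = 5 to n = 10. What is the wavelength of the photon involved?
121.5020 nm

First, find the transition energy using E_n = -13.6057 Z² / n² eV:
E_5 = -13.6057 × 5² / 5² = -13.6057000 eV
E_10 = -13.6057 × 5² / 10² = -3.4014250 eV

Photon energy: |ΔE| = |E_10 - E_5| = 10.2042750 eV

Convert to wavelength using E = hc/λ with hc = 1239.84 eV·nm:
λ = hc/E = 1239.84 eV·nm / 10.2042750 eV
λ = 121.5020 nm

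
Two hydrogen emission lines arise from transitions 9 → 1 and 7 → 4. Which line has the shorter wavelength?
9 → 1

Calculate the energy for each transition:

Transition 9 → 1:
ΔE₁ = |E_1 - E_9| = |-13.6057/1² - (-13.6057/9²)|
ΔE₁ = |-13.60570000000 - (-0.16797160494)| = 13.43772840 eV

Transition 7 → 4:
ΔE₂ = |E_4 - E_7| = |-13.6057/4² - (-13.6057/7²)|
ΔE₂ = |-0.85035625000 - (-0.27766734694)| = 0.57268890 eV

Since 13.43772840 eV > 0.57268890 eV, the transition 9 → 1 emits the more energetic photon.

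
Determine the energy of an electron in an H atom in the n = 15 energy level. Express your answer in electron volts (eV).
-0.0605 eV

The energy levels of a hydrogen-like atom are given by:
E_n = -13.6057 eV / n²

For n = 15:
E_15 = -13.6057 eV / 15²
E_15 = -13.6057 eV / 225
E_15 = -0.0605 eV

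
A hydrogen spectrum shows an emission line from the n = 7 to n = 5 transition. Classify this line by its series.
Pfund series

The spectral series in hydrogen are named based on the final (lower) energy level:
- Lyman series: n_final = 1 (ultraviolet)
- Balmer series: n_final = 2 (visible/near-UV)
- Paschen series: n_final = 3 (infrared)
- Brackett series: n_final = 4 (infrared)
- Pfund series: n_final = 5 (far infrared)

Since this transition ends at n = 5, it belongs to the Pfund series.

For reference, this 7 → 5 line has photon energy
ΔE = 13.6057 eV × (1/5² - 1/7²) = 0.2665606531 eV,
corresponding to wavelength λ = hc/ΔE = 1239.84 eV·nm / 0.2665606531 eV = 4651.2491 nm in the far infrared region.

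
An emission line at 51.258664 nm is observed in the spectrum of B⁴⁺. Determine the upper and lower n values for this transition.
n = 5 → n = 3

First, find the photon energy from the wavelength (hc = 1239.84 eV·nm):
E = hc/λ = 1239.84 eV·nm / 51.258664 nm = 24.187911 eV

The energy levels of B⁴⁺ satisfy E_n = -13.6057 × 5² / n² eV, so an emission n_i → n_f releases
ΔE = 13.6057 × 5² × (1/n_f² − 1/n_i²) eV.

Setting ΔE equal to the photon energy:
1/n_f² − 1/n_i² = 24.187911 / (13.6057 × 5²) = 0.071111111

Since 1/n_i² must be positive, we need 1/n_f² > 0.071111111, i.e. n_f ≤ 3. For each allowed n_f, solve n_i = (1/n_f² − 0.071111111)^(−1/2) and check whether it is a whole number:
  n_f = 1: 1/n_i² = 1.000000000 − 0.071111111 = 0.928888889 → n_i = 1.038  (not an integer) ✗
  n_f = 2: 1/n_i² = 0.250000000 − 0.071111111 = 0.178888889 → n_i = 2.364  (not an integer) ✗
  n_f = 3: 1/n_i² = 0.111111111 − 0.071111111 = 0.040000000 → n_i = 5.000  → integer, n_i = 5 ✓

Only n_f = 3 gives an integer upper level, n_i = 5.

The transition is from n = 5 to n = 3 (emission).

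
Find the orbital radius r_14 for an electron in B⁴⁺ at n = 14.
2.0744 nm (or 20.7437 Å)

The Bohr radius formula is:
r_n = n² a₀ / Z

where a₀ = 0.0529177 nm is the Bohr radius.

For B⁴⁺ (Z = 5) at n = 14:
r_14 = 14² × 0.0529177 nm / 5
r_14 = 196 × 0.0529177 nm / 5
r_14 = 10.37187 nm / 5
r_14 = 2.0744 nm

The electron orbits at approximately 2.0744 nm from the nucleus.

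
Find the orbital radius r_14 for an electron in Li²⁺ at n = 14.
3.4573 nm (or 34.5729 Å)

The Bohr radius formula is:
r_n = n² a₀ / Z

where a₀ = 0.0529177 nm is the Bohr radius.

For Li²⁺ (Z = 3) at n = 14:
r_14 = 14² × 0.0529177 nm / 3
r_14 = 196 × 0.0529177 nm / 3
r_14 = 10.37187 nm / 3
r_14 = 3.4573 nm

The electron orbits at approximately 3.4573 nm from the nucleus.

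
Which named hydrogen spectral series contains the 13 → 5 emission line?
Pfund series

The spectral series in hydrogen are named based on the final (lower) energy level:
- Lyman series: n_final = 1 (ultraviolet)
- Balmer series: n_final = 2 (visible/near-UV)
- Paschen series: n_final = 3 (infrared)
- Brackett series: n_final = 4 (infrared)
- Pfund series: n_final = 5 (far infrared)

Since this transition ends at n = 5, it belongs to the Pfund series.

For reference, this 13 → 5 line has photon energy
ΔE = 13.6057 eV × (1/5² - 1/13²) = 0.46372090 eV,
corresponding to wavelength λ = hc/ΔE = 1239.84 eV·nm / 0.46372090 eV = 2673.68 nm in the far infrared region.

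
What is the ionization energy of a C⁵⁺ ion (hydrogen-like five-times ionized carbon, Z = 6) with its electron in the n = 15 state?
2.1769 eV

The ionization energy is the energy needed to remove the electron completely (n → ∞).

For a hydrogen-like ion with Z = 6, E_n = -13.6057 Z² / n² eV.

At n = 15: E_15 = -13.6057 × 6² / 15² = -2.1769120 eV
At n = ∞: E_∞ = 0 eV

Ionization energy = E_∞ - E_15 = 0 - (-2.1769120) = 2.1769120 eV
Ionization energy ≈ 2.1769 eV

This is also called the binding energy of the electron in state n = 15.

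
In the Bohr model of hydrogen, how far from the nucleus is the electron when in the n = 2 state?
0.211671 nm (or 2.116709 Å)

The Bohr radius formula is:
r_n = n² a₀ / Z

where a₀ = 0.052917721 nm is the Bohr radius.

For H (Z = 1) at n = 2:
r_2 = 2² × 0.052917721 nm / 1
r_2 = 4 × 0.052917721 nm / 1
r_2 = 0.2116709 nm / 1
r_2 = 0.211671 nm

The electron orbits at approximately 0.211671 nm from the nucleus.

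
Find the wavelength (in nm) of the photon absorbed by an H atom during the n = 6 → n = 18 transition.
3690.62378 nm

First, find the transition energy using E_n = -13.6057 / n² eV:
E_6 = -13.6057 / 6² = -0.37793611111 eV
E_18 = -13.6057 / 18² = -0.04199290123 eV

Photon energy: |ΔE| = |E_18 - E_6| = 0.33594320988 eV

Convert to wavelength using E = hc/λ with hc = 1239.84 eV·nm:
λ = hc/E = 1239.84 eV·nm / 0.33594320988 eV
λ = 3690.62378 nm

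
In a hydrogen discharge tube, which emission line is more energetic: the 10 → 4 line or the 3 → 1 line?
3 → 1

Calculate the energy for each transition:

Transition 10 → 4:
ΔE₁ = |E_4 - E_10| = |-13.6057/4² - (-13.6057/10²)|
ΔE₁ = |-0.8503562500 - (-0.1360570000)| = 0.7142993 eV

Transition 3 → 1:
ΔE₂ = |E_1 - E_3| = |-13.6057/1² - (-13.6057/3²)|
ΔE₂ = |-13.6057000000 - (-1.5117444444)| = 12.0939556 eV

Since 12.0939556 eV > 0.7142993 eV, the transition 3 → 1 emits the more energetic photon.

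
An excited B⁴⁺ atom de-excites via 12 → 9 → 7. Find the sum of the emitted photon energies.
4.579583 eV

The energy levels of B⁴⁺ are E_n = -13.6057 × 5² / n² eV.

First transition (12 → 9):
ΔE₁ = |E_9 - E_12|
ΔE₁ = |-4.199290123457 - (-2.362100694444)| = 1.837189429 eV

Second transition (9 → 7):
ΔE₂ = |E_7 - E_9|
ΔE₂ = |-6.941683673469 - (-4.199290123457)| = 2.742393550 eV

Total energy released:
E_total = ΔE₁ + ΔE₂ = 1.837189429 + 2.742393550 = 4.579583 eV

Note: This equals the direct transition 12 → 7: 4.579583 eV ✓
Energy is conserved regardless of the path taken.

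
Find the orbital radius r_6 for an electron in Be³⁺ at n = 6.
0.476260 nm (or 4.762595 Å)

The Bohr radius formula is:
r_n = n² a₀ / Z

where a₀ = 0.052917721 nm is the Bohr radius.

For Be³⁺ (Z = 4) at n = 6:
r_6 = 6² × 0.052917721 nm / 4
r_6 = 36 × 0.052917721 nm / 4
r_6 = 1.9050380 nm / 4
r_6 = 0.476260 nm

The electron orbits at approximately 0.476260 nm from the nucleus.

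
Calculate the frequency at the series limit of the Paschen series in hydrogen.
3.6554e+14 Hz

The series limit corresponds to the transition from n = ∞ to n = 3.
This is the highest energy (shortest wavelength) transition in the Paschen series.

E_∞ = 0 eV
E_3 = -13.6057 / 3² = -1.5117444 eV

Energy at series limit:
ΔE = E_∞ - E_3 = 0 - (-1.5117444) = 1.5117444 eV
E = 1.5117444 eV × (1.602177 × 10⁻¹⁹ J/eV) = 2.422082e-19 J
f = E/h = 2.422082e-19 J / (6.62607 × 10⁻³⁴ J·s) = 3.6554e+14 Hz

This energy equals the ionization energy from the n = 3 state of hydrogen.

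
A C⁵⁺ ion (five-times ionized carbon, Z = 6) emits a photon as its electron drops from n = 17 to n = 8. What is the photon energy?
5.96 eV

The energy levels are E_n = -13.6057 Z² eV / n².

Energy at n = 17: E_17 = -13.6057 × 6² / 17² = -1.69483 eV
Energy at n = 8: E_8 = -13.6057 × 6² / 8² = -7.65321 eV

For emission (electron falling to lower state), the photon energy is:
E_photon = E_17 - E_8 = |-1.69483 - (-7.65321)|
E_photon = 5.96 eV

This energy is carried away by the emitted photon.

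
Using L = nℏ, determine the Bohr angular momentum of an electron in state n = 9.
9.49115e-34 J·s (or 9ℏ)

In the Bohr model, angular momentum is quantized:
L = nℏ

where ℏ = h/(2π) = 1.0545718e-34 J·s

For n = 9:
L = 9 × 1.0545718e-34 J·s
L = 9.49115e-34 J·s

This can also be written as L = 9ℏ.
The angular momentum is an integer multiple of the reduced Planck constant.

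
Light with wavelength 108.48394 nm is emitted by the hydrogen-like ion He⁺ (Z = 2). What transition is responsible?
n = 5 → n = 2

First, find the photon energy from the wavelength (hc = 1239.84 eV·nm):
E = hc/λ = 1239.84 eV·nm / 108.48394 nm = 11.428788 eV

The energy levels of He⁺ satisfy E_n = -13.6057 × 2² / n² eV, so an emission n_i → n_f releases
ΔE = 13.6057 × 2² × (1/n_f² − 1/n_i²) eV.

Setting ΔE equal to the photon energy:
1/n_f² − 1/n_i² = 11.428788 / (13.6057 × 2²) = 0.21000000

Since 1/n_i² must be positive, we need 1/n_f² > 0.21000000, i.e. n_f ≤ 2. For each allowed n_f, solve n_i = (1/n_f² − 0.21000000)^(−1/2) and check whether it is a whole number:
  n_f = 1: 1/n_i² = 1.00000000 − 0.21000000 = 0.79000000 → n_i = 1.125  (not an integer) ✗
  n_f = 2: 1/n_i² = 0.25000000 − 0.21000000 = 0.04000000 → n_i = 5.000  → integer, n_i = 5 ✓

Only n_f = 2 gives an integer upper level, n_i = 5.

The transition is from n = 5 to n = 2 (emission).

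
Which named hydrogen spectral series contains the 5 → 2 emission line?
Balmer series

The spectral series in hydrogen are named based on the final (lower) energy level:
- Lyman series: n_final = 1 (ultraviolet)
- Balmer series: n_final = 2 (visible/near-UV)
- Paschen series: n_final = 3 (infrared)
- Brackett series: n_final = 4 (infrared)
- Pfund series: n_final = 5 (far infrared)

Since this transition ends at n = 2, it belongs to the Balmer series.

For reference, this 5 → 2 line has photon energy
ΔE = 13.6057 eV × (1/2² - 1/5²) = 2.8571970000 eV,
corresponding to wavelength λ = hc/ΔE = 1239.84 eV·nm / 2.8571970000 eV = 433.935777 nm in the visible/near-UV region.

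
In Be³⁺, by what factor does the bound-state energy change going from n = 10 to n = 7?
2.040816

Using E_n = -13.6057 Z² / n² eV with Z = 4:

E_7 = -13.6057 × 4² / 7² = -217.6912 / 49 = -4.442677551020 eV
E_10 = -13.6057 × 4² / 10² = -217.6912 / 100 = -2.176912000000 eV

The ratio is:
E_7/E_10 = (-4.442677551020) / (-2.176912000000)
E_7/E_10 = (-217.6912/49) / (-217.6912/100)
E_7/E_10 = 100/49
E_7/E_10 = 2.040816
(Note: the Z² factors cancel in the ratio.)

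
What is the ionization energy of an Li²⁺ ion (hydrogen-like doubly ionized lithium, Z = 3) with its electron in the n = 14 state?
0.624752 eV

The ionization energy is the energy needed to remove the electron completely (n → ∞).

For a hydrogen-like ion with Z = 3, E_n = -13.6057 Z² / n² eV.

At n = 14: E_14 = -13.6057 × 3² / 14² = -0.624751531 eV
At n = ∞: E_∞ = 0 eV

Ionization energy = E_∞ - E_14 = 0 - (-0.624751531) = 0.624751531 eV
Ionization energy ≈ 0.624752 eV

This is also called the binding energy of the electron in state n = 14.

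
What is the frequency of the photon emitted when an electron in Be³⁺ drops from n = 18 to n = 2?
1.300e+16 Hz

First, find the transition energy:
E_18 = -13.6057 × 4² / 18² = -0.6718864 eV
E_2 = -13.6057 × 4² / 2² = -54.4228000 eV
|ΔE| = |E_2 - E_18| = 53.7509136 eV

Convert to Joules: E = 53.7509136 eV × (1.602177 × 10⁻¹⁹ J/eV) = 8.61185e-18 J

Using E = hf:
f = E/h = 8.61185e-18 J / (6.62607 × 10⁻³⁴ J·s)
f = 1.300e+16 Hz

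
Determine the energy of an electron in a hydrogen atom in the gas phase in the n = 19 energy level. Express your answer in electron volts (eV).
-0.0377 eV

The energy levels of a hydrogen-like atom are given by:
E_n = -13.6057 eV / n²

For n = 19:
E_19 = -13.6057 eV / 19²
E_19 = -13.6057 eV / 361
E_19 = -0.0377 eV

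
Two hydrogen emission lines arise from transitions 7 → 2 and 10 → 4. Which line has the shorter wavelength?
7 → 2

Calculate the energy for each transition:

Transition 7 → 2:
ΔE₁ = |E_2 - E_7| = |-13.6057/2² - (-13.6057/7²)|
ΔE₁ = |-3.401425000000 - (-0.277667346939)| = 3.123757653 eV

Transition 10 → 4:
ΔE₂ = |E_4 - E_10| = |-13.6057/4² - (-13.6057/10²)|
ΔE₂ = |-0.850356250000 - (-0.136057000000)| = 0.714299250 eV

Since 3.123757653 eV > 0.714299250 eV, the transition 7 → 2 emits the more energetic photon.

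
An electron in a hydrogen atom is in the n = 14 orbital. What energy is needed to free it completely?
0.069 eV

The ionization energy is the energy needed to remove the electron completely (n → ∞).

For hydrogen, E_n = -13.6057 eV / n².

At n = 14: E_14 = -13.6057 / 14² = -0.069417 eV
At n = ∞: E_∞ = 0 eV

Ionization energy = E_∞ - E_14 = 0 - (-0.069417) = 0.069417 eV
Ionization energy ≈ 0.069 eV

This is also called the binding energy of the electron in state n = 14.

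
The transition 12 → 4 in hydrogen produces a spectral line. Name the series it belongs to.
Brackett series

The spectral series in hydrogen are named based on the final (lower) energy level:
- Lyman series: n_final = 1 (ultraviolet)
- Balmer series: n_final = 2 (visible/near-UV)
- Paschen series: n_final = 3 (infrared)
- Brackett series: n_final = 4 (infrared)
- Pfund series: n_final = 5 (far infrared)

Since this transition ends at n = 4, it belongs to the Brackett series.

For reference, this 12 → 4 line has photon energy
ΔE = 13.6057 eV × (1/4² - 1/12²) = 0.755872222 eV,
corresponding to wavelength λ = hc/ΔE = 1239.84 eV·nm / 0.755872222 eV = 1640.277 nm in the infrared region.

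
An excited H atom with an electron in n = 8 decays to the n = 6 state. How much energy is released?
0.165 eV

The energy levels are E_n = -13.6057 eV / n².

Energy at n = 8: E_8 = -13.6057 / 8² = -0.212589 eV
Energy at n = 6: E_6 = -13.6057 / 6² = -0.377936 eV

For emission (electron falling to lower state), the photon energy is:
E_photon = E_8 - E_6 = |-0.212589 - (-0.377936)|
E_photon = 0.165 eV

This energy is carried away by the emitted photon.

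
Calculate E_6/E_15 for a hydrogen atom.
6.250000

Using E_n = -13.6057 Z² / n² eV with Z = 1:

E_6 = -13.6057 / 6² = -13.6057 / 36 = -0.377936111111 eV
E_15 = -13.6057 / 15² = -13.6057 / 225 = -0.060469777778 eV

The ratio is:
E_6/E_15 = (-0.377936111111) / (-0.060469777778)
E_6/E_15 = (-13.6057/36) / (-13.6057/225)
E_6/E_15 = 225/36
E_6/E_15 = 6.250000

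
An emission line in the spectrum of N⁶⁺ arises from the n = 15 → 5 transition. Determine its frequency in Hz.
5.732e+15 Hz

First, find the transition energy:
E_15 = -13.6057 × 7² / 15² = -2.9630191 eV
E_5 = -13.6057 × 7² / 5² = -26.6671720 eV
|ΔE| = |E_5 - E_15| = 23.7041529 eV

Convert to Joules: E = 23.7041529 eV × (1.602177 × 10⁻¹⁹ J/eV) = 3.79782e-18 J

Using E = hf:
f = E/h = 3.79782e-18 J / (6.62607 × 10⁻³⁴ J·s)
f = 5.732e+15 Hz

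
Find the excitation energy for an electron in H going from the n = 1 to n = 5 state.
13.06147 eV

The energy levels of a hydrogen-like atom are E_n = -13.6057 eV / n².

Energy at n = 1: E_1 = -13.6057 / 1² = -13.60570000 eV
Energy at n = 5: E_5 = -13.6057 / 5² = -0.54422800 eV

The excitation energy is the difference:
ΔE = E_5 - E_1
ΔE = -0.54422800 - (-13.60570000)
ΔE = 13.06147 eV

Since this is positive, energy must be absorbed (photon absorption).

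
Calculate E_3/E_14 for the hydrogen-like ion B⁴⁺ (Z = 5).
21.77778

Using E_n = -13.6057 Z² / n² eV with Z = 5:

E_3 = -13.6057 × 5² / 3² = -340.1425 / 9 = -37.79361111111 eV
E_14 = -13.6057 × 5² / 14² = -340.1425 / 196 = -1.73542091837 eV

The ratio is:
E_3/E_14 = (-37.79361111111) / (-1.73542091837)
E_3/E_14 = (-340.1425/9) / (-340.1425/196)
E_3/E_14 = 196/9
E_3/E_14 = 21.77778
(Note: the Z² factors cancel in the ratio.)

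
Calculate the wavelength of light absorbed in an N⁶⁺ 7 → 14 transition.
121.50 nm

First, find the transition energy using E_n = -13.6057 Z² / n² eV:
E_7 = -13.6057 × 7² / 7² = -13.60570 eV
E_14 = -13.6057 × 7² / 14² = -3.40143 eV

Photon energy: |ΔE| = |E_14 - E_7| = 10.20427 eV

Convert to wavelength using E = hc/λ with hc = 1239.84 eV·nm:
λ = hc/E = 1239.84 eV·nm / 10.20427 eV
λ = 121.50 nm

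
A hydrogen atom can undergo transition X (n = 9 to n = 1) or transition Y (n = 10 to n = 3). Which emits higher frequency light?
9 → 1

Calculate the energy for each transition:

Transition 9 → 1:
ΔE₁ = |E_1 - E_9| = |-13.6057/1² - (-13.6057/9²)|
ΔE₁ = |-13.605700000000 - (-0.167971604938)| = 13.437728395 eV

Transition 10 → 3:
ΔE₂ = |E_3 - E_10| = |-13.6057/3² - (-13.6057/10²)|
ΔE₂ = |-1.511744444444 - (-0.136057000000)| = 1.375687444 eV

Since 13.437728395 eV > 1.375687444 eV, the transition 9 → 1 emits the more energetic photon.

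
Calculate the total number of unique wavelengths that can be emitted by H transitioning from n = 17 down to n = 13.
10

The electron can occupy levels n = 13, 14, ..., 17 during de-excitation — that is m = 17 - 13 + 1 = 5 distinct levels.

The number of distinct spectral lines equals the number of ways to choose 2 of these m levels (each pair gives one possible emission transition):

Number of lines = m(m-1)/2 = 5×4/2 = 10

These correspond to all possible transitions between the 5 levels:
17 → 16, 17 → 15, 17 → 14, 17 → 13, 16 → 15, 16 → 14, 16 → 13, 15 → 14...

Each transition produces a photon with a unique energy (and thus wavelength). This count does not depend on Z.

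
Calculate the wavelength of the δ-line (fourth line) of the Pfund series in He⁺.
823.799952 nm

The lines of a series are numbered from the longest wavelength (smallest ΔE) outward; the fourth line is the transition from n = n_f + 4 to n_f.
The Pfund series has all transitions ending at n_f = 5.

For He⁺ (Z = 2), the fourth line (δ-line) is the jump from n = 9 to n = 5:
E_9 = -13.6057 × 2² / 9² = -0.6718864198 eV
E_5 = -13.6057 × 2² / 5² = -2.1769120000 eV
ΔE = E_9 - E_5 = 1.5050255802 eV

λ = hc/E = 1239.84 eV·nm / 1.5050255802 eV
λ = 823.799952 nm

This is the δ-line of the Pfund series in He⁺.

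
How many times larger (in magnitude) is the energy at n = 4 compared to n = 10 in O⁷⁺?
6.250000

Using E_n = -13.6057 Z² / n² eV with Z = 8:

E_4 = -13.6057 × 8² / 4² = -870.7648 / 16 = -54.422800000000 eV
E_10 = -13.6057 × 8² / 10² = -870.7648 / 100 = -8.707648000000 eV

The ratio is:
E_4/E_10 = (-54.422800000000) / (-8.707648000000)
E_4/E_10 = (-870.7648/16) / (-870.7648/100)
E_4/E_10 = 100/16
E_4/E_10 = 6.250000
(Note: the Z² factors cancel in the ratio.)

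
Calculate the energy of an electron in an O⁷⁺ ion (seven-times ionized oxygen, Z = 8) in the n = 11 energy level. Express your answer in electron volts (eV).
-7.1964 eV

The energy levels of a hydrogen-like atom are given by:
E_n = -13.6057 Z² / n² eV  (with Z = 8 for O⁷⁺)

For n = 11:
E_11 = -13.6057 × 8² / 11²
E_11 = -13.6057 × 64 / 121
E_11 = -7.1964 eV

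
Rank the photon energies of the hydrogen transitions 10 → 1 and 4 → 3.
10 → 1

Calculate the energy for each transition:

Transition 10 → 1:
ΔE₁ = |E_1 - E_10| = |-13.6057/1² - (-13.6057/10²)|
ΔE₁ = |-13.605700000 - (-0.136057000)| = 13.469643 eV

Transition 4 → 3:
ΔE₂ = |E_3 - E_4| = |-13.6057/3² - (-13.6057/4²)|
ΔE₂ = |-1.511744444 - (-0.850356250)| = 0.661388 eV

Since 13.469643 eV > 0.661388 eV, the transition 10 → 1 emits the more energetic photon.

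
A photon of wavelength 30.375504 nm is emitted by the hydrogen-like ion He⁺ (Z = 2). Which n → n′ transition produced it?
n = 2 → n = 1

First, find the photon energy from the wavelength (hc = 1239.84 eV·nm):
E = hc/λ = 1239.84 eV·nm / 30.375504 nm = 40.817101 eV

The energy levels of He⁺ satisfy E_n = -13.6057 × 2² / n² eV, so an emission n_i → n_f releases
ΔE = 13.6057 × 2² × (1/n_f² − 1/n_i²) eV.

Setting ΔE equal to the photon energy:
1/n_f² − 1/n_i² = 40.817101 / (13.6057 × 2²) = 0.75000002

Since 1/n_i² must be positive, we need 1/n_f² > 0.75000002, i.e. n_f ≤ 1. For each allowed n_f, solve n_i = (1/n_f² − 0.75000002)^(−1/2) and check whether it is a whole number:
  n_f = 1: 1/n_i² = 1.00000000 − 0.75000002 = 0.24999998 → n_i = 2.000  → integer, n_i = 2 ✓

Only n_f = 1 gives an integer upper level, n_i = 2.

The transition is from n = 2 to n = 1 (emission).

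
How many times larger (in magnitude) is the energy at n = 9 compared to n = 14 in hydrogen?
2.420

Using E_n = -13.6057 Z² / n² eV with Z = 1:

E_9 = -13.6057 / 9² = -13.6057 / 81 = -0.167971605 eV
E_14 = -13.6057 / 14² = -13.6057 / 196 = -0.069416837 eV

The ratio is:
E_9/E_14 = (-0.167971605) / (-0.069416837)
E_9/E_14 = (-13.6057/81) / (-13.6057/196)
E_9/E_14 = 196/81
E_9/E_14 = 2.420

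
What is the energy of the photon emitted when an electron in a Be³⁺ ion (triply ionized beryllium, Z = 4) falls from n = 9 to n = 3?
21.5004 eV

The energy levels are E_n = -13.6057 Z² eV / n².

Energy at n = 9: E_9 = -13.6057 × 4² / 9² = -2.6875457 eV
Energy at n = 3: E_3 = -13.6057 × 4² / 3² = -24.1879111 eV

For emission (electron falling to lower state), the photon energy is:
E_photon = E_9 - E_3 = |-2.6875457 - (-24.1879111)|
E_photon = 21.5004 eV

This energy is carried away by the emitted photon.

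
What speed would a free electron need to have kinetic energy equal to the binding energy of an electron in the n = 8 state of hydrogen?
2.735e+05 m/s (or 0.0912% of c)

The binding energy at n = 8 for hydrogen is:
E_8 = -13.6057/8² = -0.2125891 eV
|E_8| = 0.2125891 eV

Convert to Joules:
KE = 0.2125891 eV × (1.602177 × 10⁻¹⁹ J/eV) = 3.40605e-20 J

Using KE = ½mv²:
v = √(2·KE/m_e)
v = √(2 × 3.40605e-20 J / 9.10938 × 10⁻³¹ kg)
v = 2.735e+05 m/s

This is approximately 0.0912% the speed of light.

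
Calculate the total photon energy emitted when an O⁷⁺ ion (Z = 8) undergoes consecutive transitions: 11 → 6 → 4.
47.23 eV

The energy levels of O⁷⁺ are E_n = -13.6057 × 8² / n² eV.

First transition (11 → 6):
ΔE₁ = |E_6 - E_11|
ΔE₁ = |-24.18791111 - (-7.19640331)| = 16.99151 eV

Second transition (6 → 4):
ΔE₂ = |E_4 - E_6|
ΔE₂ = |-54.42280000 - (-24.18791111)| = 30.23489 eV

Total energy released:
E_total = ΔE₁ + ΔE₂ = 16.99151 + 30.23489 = 47.23 eV

Note: This equals the direct transition 11 → 4: 47.23 eV ✓
Energy is conserved regardless of the path taken.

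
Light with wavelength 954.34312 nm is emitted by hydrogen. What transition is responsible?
n = 8 → n = 3

First, find the photon energy from the wavelength (hc = 1239.84 eV·nm):
E = hc/λ = 1239.84 eV·nm / 954.34312 nm = 1.2991554 eV

The energy levels of hydrogen satisfy E_n = -13.6057 / n² eV, so an emission n_i → n_f releases
ΔE = 13.6057 × (1/n_f² − 1/n_i²) eV.

Setting ΔE equal to the photon energy:
1/n_f² − 1/n_i² = 1.2991554 / 13.6057 = 0.095486112

Since 1/n_i² must be positive, we need 1/n_f² > 0.095486112, i.e. n_f ≤ 3. For each allowed n_f, solve n_i = (1/n_f² − 0.095486112)^(−1/2) and check whether it is a whole number:
  n_f = 1: 1/n_i² = 1.000000000 − 0.095486112 = 0.904513888 → n_i = 1.051  (not an integer) ✗
  n_f = 2: 1/n_i² = 0.250000000 − 0.095486112 = 0.154513888 → n_i = 2.544  (not an integer) ✗
  n_f = 3: 1/n_i² = 0.111111111 − 0.095486112 = 0.015624999 → n_i = 8.000  → integer, n_i = 8 ✓

Only n_f = 3 gives an integer upper level, n_i = 8.

The transition is from n = 8 to n = 3 (emission).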